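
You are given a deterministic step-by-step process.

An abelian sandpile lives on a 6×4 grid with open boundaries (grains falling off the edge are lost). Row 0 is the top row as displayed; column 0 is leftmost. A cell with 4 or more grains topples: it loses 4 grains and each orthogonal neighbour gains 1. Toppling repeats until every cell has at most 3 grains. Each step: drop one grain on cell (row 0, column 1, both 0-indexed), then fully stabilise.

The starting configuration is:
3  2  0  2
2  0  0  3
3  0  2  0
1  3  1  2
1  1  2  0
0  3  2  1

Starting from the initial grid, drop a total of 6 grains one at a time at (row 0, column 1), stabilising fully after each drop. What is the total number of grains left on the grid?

36

0) 3  2  0  2
2  0  0  3
3  0  2  0
1  3  1  2
1  1  2  0
0  3  2  1
1) 3  3  0  2
2  0  0  3
3  0  2  0
1  3  1  2
1  1  2  0
0  3  2  1
2) 0  1  1  2
3  1  0  3
3  0  2  0
1  3  1  2
1  1  2  0
0  3  2  1
3) 0  2  1  2
3  1  0  3
3  0  2  0
1  3  1  2
1  1  2  0
0  3  2  1
4) 0  3  1  2
3  1  0  3
3  0  2  0
1  3  1  2
1  1  2  0
0  3  2  1
5) 1  0  2  2
3  2  0  3
3  0  2  0
1  3  1  2
1  1  2  0
0  3  2  1
6) 1  1  2  2
3  2  0  3
3  0  2  0
1  3  1  2
1  1  2  0
0  3  2  1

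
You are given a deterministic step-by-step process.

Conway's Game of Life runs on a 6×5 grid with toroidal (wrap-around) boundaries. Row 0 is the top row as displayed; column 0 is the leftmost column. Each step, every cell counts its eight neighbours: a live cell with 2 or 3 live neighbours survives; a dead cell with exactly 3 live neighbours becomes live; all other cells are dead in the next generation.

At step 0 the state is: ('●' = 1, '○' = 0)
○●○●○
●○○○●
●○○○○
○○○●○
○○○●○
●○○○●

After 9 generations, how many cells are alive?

3

gen 0: ○●○●○
●○○○●
●○○○○
○○○●○
○○○●○
●○○○●
gen 1: ○●○●○
●●○○●
●○○○○
○○○○●
○○○●○
●○●●●
gen 2: ○○○○○
○●●○●
○●○○○
○○○○●
●○●○○
●●○○○
gen 3: ○○●○○
●●●○○
○●●●○
●●○○○
●○○○●
●●○○○
gen 4: ○○●○○
●○○○○
○○○●●
○○○●○
○○○○●
●●○○●
gen 5: ○○○○●
○○○●●
○○○●●
○○○●○
○○○●●
●●○●●
gen 6: ○○●○○
●○○○○
○○●○○
○○●○○
○○○○○
○○●○○
gen 7: ○●○○○
○●○○○
○●○○○
○○○○○
○○○○○
○○○○○
gen 8: ○○○○○
●●●○○
○○○○○
○○○○○
○○○○○
○○○○○
gen 9: ○●○○○
○●○○○
○●○○○
○○○○○
○○○○○
○○○○○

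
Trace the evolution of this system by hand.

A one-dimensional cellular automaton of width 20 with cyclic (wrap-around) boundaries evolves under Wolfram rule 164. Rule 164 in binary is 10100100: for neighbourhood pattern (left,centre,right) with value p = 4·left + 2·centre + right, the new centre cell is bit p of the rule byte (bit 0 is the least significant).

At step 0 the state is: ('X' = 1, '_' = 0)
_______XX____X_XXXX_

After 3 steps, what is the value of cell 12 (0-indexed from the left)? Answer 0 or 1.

step 0: _______XX____X_XXXX_
step 1: _____________XX_XX__
step 2: _______________X____
step 3: _______________X____

0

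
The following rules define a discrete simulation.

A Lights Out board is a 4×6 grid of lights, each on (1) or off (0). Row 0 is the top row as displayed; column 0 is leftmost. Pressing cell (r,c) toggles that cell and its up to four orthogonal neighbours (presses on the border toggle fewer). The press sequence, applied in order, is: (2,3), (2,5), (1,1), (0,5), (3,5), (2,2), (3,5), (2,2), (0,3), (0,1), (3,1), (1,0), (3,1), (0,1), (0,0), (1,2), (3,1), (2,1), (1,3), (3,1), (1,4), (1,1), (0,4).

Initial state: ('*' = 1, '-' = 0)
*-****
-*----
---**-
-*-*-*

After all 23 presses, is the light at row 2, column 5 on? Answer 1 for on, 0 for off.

[0] *-****
-*----
---**-
-*-*-*
[1] *-****
-*-*--
--*---
-*---*
[2] *-****
-*-*-*
--*-**
-*----
[3] ******
*-**-*
-**-**
-*----
[4] ****--
*-**--
-**-**
-*----
[5] ****--
*-**--
-**-*-
-*--**
[6] ****--
*--*--
---**-
-**-**
[7] ****--
*--*--
---***
-**---
[8] ****--
*-**--
-**-**
-*----
[9] **--*-
*-*---
-**-**
-*----
[10] --*-*-
***---
-**-**
-*----
[11] --*-*-
***---
--*-**
*-*---
[12] *-*-*-
--*---
*-*-**
*-*---
[13] *-*-*-
--*---
***-**
-*----
[14] -*--*-
-**---
***-**
-*----
[15] *---*-
***---
***-**
-*----
[16] *-*-*-
*--*--
**--**
-*----
[17] *-*-*-
*--*--
*---**
*-*---
[18] *-*-*-
**-*--
-**-**
***---
[19] *-***-
***-*-
-*****
***---
[20] *-***-
***-*-
--****
------
[21] *-**--
****-*
--**-*
------
[22] ****--
---*-*
-***-*
------
[23] ***-**
---***
-***-*
------

1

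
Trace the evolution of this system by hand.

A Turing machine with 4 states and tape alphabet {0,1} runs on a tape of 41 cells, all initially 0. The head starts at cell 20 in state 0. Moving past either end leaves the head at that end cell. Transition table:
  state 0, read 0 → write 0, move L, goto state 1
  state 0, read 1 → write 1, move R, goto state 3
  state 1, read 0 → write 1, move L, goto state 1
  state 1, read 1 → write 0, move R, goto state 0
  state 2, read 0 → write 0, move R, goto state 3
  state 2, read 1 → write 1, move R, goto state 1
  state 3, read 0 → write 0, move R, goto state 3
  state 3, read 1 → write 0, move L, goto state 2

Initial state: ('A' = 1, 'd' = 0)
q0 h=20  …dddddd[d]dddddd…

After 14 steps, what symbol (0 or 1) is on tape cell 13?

0) q0 h=20  …dddddd[d]dddddd…
1) q1 h=19  …dddddd[d]dddddd…
2) q1 h=18  …dddddd[d]Addddd…
3) q1 h=17  …dddddd[d]AAdddd…
4) q1 h=16  …dddddd[d]AAAddd…
5) q1 h=15  …dddddd[d]AAAAdd…
6) q1 h=14  …dddddd[d]AAAAAd…
7) q1 h=13  …dddddd[d]AAAAAA…
8) q1 h=12  …dddddd[d]AAAAAA…
9) q1 h=11  …dddddd[d]AAAAAA…
10) q1 h=10  …dddddd[d]AAAAAA…
11) q1 h= 9  …dddddd[d]AAAAAA…
12) q1 h= 8  …dddddd[d]AAAAAA…
13) q1 h= 7  …dddddd[d]AAAAAA…
14) q1 h= 6  |dddddd[d]AAAAAA…

1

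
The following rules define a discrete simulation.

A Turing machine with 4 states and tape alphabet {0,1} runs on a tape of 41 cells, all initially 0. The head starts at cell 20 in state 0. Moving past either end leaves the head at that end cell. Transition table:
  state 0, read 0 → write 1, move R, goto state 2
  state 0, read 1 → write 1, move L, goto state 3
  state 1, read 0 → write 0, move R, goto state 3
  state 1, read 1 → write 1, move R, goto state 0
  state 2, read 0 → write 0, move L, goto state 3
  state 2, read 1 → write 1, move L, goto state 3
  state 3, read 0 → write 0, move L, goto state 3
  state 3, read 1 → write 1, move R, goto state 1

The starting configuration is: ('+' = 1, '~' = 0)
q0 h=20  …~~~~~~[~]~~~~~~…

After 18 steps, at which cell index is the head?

step 0: q0 h=20  …~~~~~~[~]~~~~~~…
step 1: q2 h=21  …~~~~~+[~]~~~~~~…
step 2: q3 h=20  …~~~~~~[+]~~~~~~…
step 3: q1 h=21  …~~~~~+[~]~~~~~~…
step 4: q3 h=22  …~~~~+~[~]~~~~~~…
step 5: q3 h=21  …~~~~~+[~]~~~~~~…
step 6: q3 h=20  …~~~~~~[+]~~~~~~…
step 7: q1 h=21  …~~~~~+[~]~~~~~~…
step 8: q3 h=22  …~~~~+~[~]~~~~~~…
step 9: q3 h=21  …~~~~~+[~]~~~~~~…
step 10: q3 h=20  …~~~~~~[+]~~~~~~…
step 11: q1 h=21  …~~~~~+[~]~~~~~~…
step 12: q3 h=22  …~~~~+~[~]~~~~~~…
step 13: q3 h=21  …~~~~~+[~]~~~~~~…
step 14: q3 h=20  …~~~~~~[+]~~~~~~…
step 15: q1 h=21  …~~~~~+[~]~~~~~~…
step 16: q3 h=22  …~~~~+~[~]~~~~~~…
step 17: q3 h=21  …~~~~~+[~]~~~~~~…
step 18: q3 h=20  …~~~~~~[+]~~~~~~…

20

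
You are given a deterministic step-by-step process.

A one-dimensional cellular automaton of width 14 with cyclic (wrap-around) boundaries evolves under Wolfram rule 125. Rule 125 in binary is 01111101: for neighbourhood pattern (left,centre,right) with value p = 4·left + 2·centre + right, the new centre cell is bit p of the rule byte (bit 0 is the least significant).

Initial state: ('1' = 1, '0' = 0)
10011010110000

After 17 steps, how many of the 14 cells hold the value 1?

9

0) 10011010110000
1) 11011111111110
2) 11110000000011
3) 00011111111010
4) 11010000001111
5) 01111111101000
6) 01000000111111
7) 11111110100001
8) 00000011111101
9) 11111010000111
10) 00001111110100
11) 11101000011111
12) 00111111010000
13) 10100001111111
14) 11111101000000
15) 10000111111110
16) 11110100000011
17) 00011111111010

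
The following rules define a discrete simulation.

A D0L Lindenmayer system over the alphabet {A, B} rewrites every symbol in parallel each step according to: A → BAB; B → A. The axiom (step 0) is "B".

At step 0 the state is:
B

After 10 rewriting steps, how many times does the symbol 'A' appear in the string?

341

k=0  B
k=1  A
k=2  BAB
k=3  ABABA
k=4  BABABABABAB
k=5  ABABABABABABABABABABA
k=6  BABABABABABABABABABABABABABABABABABABABABAB
k=7  ABABABABABABABABABABABABABABABABABABABABABABABABABABABABABABABABABABABABABABABABABABA
k=8  BABABABABABABABABABABABABABABABABABABABABABABABABABABABABA…ABABABABABABABABABABABABABABABABABABABABABABABABABABABABAB  (len 171)
k=9  ABABABABABABABABABABABABABABABABABABABABABABABABABABABABAB…BABABABABABABABABABABABABABABABABABABABABABABABABABABABABA  (len 341)
k=10  BABABABABABABABABABABABABABABABABABABABABABABABABABABABABA…ABABABABABABABABABABABABABABABABABABABABABABABABABABABABAB  (len 683)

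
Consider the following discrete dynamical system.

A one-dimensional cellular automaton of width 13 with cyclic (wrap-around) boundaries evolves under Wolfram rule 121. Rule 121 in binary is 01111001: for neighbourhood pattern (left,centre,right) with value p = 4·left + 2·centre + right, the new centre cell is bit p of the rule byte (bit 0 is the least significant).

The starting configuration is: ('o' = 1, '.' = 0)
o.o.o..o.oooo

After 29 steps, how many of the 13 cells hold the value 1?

7

k=0  o.o.o..o.oooo
k=1  oo.o.o..oo...
k=2  ooo.o.o.oooo.
k=3  o.oo.o.oo..oo
k=4  ooooo.oooo.o.
k=5  o...ooo..oo.o
k=6  ooo.o.oo.oooo
k=7  ..oo.ooooo...
k=8  o.oooo...oooo
k=9  ooo..ooo.o...
k=10  o.oo.o.oo.oo.
k=11  .oooo.ooooooo
k=12  oo..ooo.....o
k=13  .oo.o.ooooo.o
k=14  oooo.oo...oo.
k=15  o..oooooo.ooo
k=16  oo.o....ooo..
k=17  ooo.ooo.o.oo.
k=18  o.ooo.oo.oooo
k=19  ooo.oooooo...
k=20  o.ooo....ooo.
k=21  .oo.oooo.o.oo
k=22  ooooo..oo.ooo
k=23  ....oo.oooo..
k=24  ooo.oooo..ooo
k=25  ..ooo..oo.o..
k=26  o.o.oo.ooo.oo
k=27  oo.ooooo.ooo.
k=28  oooo...ooo.oo
k=29  ...ooo.o.ooo.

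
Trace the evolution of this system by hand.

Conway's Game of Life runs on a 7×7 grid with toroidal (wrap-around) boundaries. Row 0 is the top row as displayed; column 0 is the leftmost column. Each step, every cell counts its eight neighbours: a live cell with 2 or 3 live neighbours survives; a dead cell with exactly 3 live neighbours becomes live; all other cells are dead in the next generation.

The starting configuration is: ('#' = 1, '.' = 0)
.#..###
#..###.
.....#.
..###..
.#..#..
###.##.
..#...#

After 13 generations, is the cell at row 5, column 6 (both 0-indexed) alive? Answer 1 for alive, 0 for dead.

k=0  .#..###
#..###.
.....#.
..###..
.#..#..
###.##.
..#...#
k=1  .##....
#..#...
..#..##
..####.
#......
#.#.###
..#....
k=2  .###...
#..#..#
.##..##
.#####.
#.#....
#..#.##
#.#..##
k=3  ...###.
...####
.......
....##.
#......
..####.
.....#.
k=4  ...#...
...#..#
...#..#
.......
......#
...####
..#...#
k=5  ..##...
..###..
.......
.......
....#.#
#..##.#
..#...#
k=6  .#..#..
..#.#..
...#...
.......
#..##.#
#..##.#
###.###
k=7  ....#.#
..#.#..
...#...
...##..
#..##.#
.......
..#....
k=8  .....#.
....##.
..#....
..#..#.
...###.
...#...
.......
k=9  ....##.
....##.
...###.
..#..#.
..##.#.
...#...
.......
k=10  ....##.
......#
...#..#
..#..##
..##...
..###..
....#..
k=11  ....##.
....#.#
#.....#
..#.###
.#...#.
..#.#..
.......
k=12  ....##.
#...#.#
#..##..
.#..#..
.##...#
.......
...###.
k=13  .......
#.....#
##.##.#
.#..##.
###....
..####.
...#.#.

0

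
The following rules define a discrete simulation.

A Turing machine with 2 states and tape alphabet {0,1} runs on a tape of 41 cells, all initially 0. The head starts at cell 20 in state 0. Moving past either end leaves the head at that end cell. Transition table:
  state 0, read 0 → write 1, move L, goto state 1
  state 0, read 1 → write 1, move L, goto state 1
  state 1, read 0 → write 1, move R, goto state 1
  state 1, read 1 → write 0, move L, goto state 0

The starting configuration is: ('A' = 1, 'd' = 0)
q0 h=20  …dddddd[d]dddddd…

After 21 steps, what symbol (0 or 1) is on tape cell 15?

[0] q0 h=20  …dddddd[d]dddddd…
[1] q1 h=19  …dddddd[d]Addddd…
[2] q1 h=20  …dddddA[A]dddddd…
[3] q0 h=19  …dddddd[A]dddddd…
[4] q1 h=18  …dddddd[d]Addddd…
[5] q1 h=19  …dddddA[A]dddddd…
[6] q0 h=18  …dddddd[A]dddddd…
[7] q1 h=17  …dddddd[d]Addddd…
[8] q1 h=18  …dddddA[A]dddddd…
[9] q0 h=17  …dddddd[A]dddddd…
[10] q1 h=16  …dddddd[d]Addddd…
[11] q1 h=17  …dddddA[A]dddddd…
[12] q0 h=16  …dddddd[A]dddddd…
[13] q1 h=15  …dddddd[d]Addddd…
[14] q1 h=16  …dddddA[A]dddddd…
[15] q0 h=15  …dddddd[A]dddddd…
[16] q1 h=14  …dddddd[d]Addddd…
[17] q1 h=15  …dddddA[A]dddddd…
[18] q0 h=14  …dddddd[A]dddddd…
[19] q1 h=13  …dddddd[d]Addddd…
[20] q1 h=14  …dddddA[A]dddddd…
[21] q0 h=13  …dddddd[A]dddddd…

0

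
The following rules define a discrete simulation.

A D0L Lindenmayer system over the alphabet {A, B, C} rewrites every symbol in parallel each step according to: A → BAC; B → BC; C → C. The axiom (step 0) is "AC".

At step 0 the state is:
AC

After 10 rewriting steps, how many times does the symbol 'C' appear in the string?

[0] AC
[1] BACC
[2] BCBACCC
[3] BCCBCBACCCC
[4] BCCCBCCBCBACCCCC
[5] BCCCCBCCCBCCBCBACCCCCC
[6] BCCCCCBCCCCBCCCBCCBCBACCCCCCC
[7] BCCCCCCBCCCCCBCCCCBCCCBCCBCBACCCCCCCC
[8] BCCCCCCCBCCCCCCBCCCCCBCCCCBCCCBCCBCBACCCCCCCCC
[9] BCCCCCCCCBCCCCCCCBCCCCCCBCCCCCBCCCCBCCCBCCBCBACCCCCCCCCC
[10] BCCCCCCCCCBCCCCCCCCBCCCCCCCBCCCCCCBCCCCCBCCCCBCCCBCCBCBACCCCCCCCCCC

56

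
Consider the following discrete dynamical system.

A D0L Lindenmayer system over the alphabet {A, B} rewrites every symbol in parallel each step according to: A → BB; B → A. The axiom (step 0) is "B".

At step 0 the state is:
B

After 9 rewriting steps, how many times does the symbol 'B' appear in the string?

0

t=0: B
t=1: A
t=2: BB
t=3: AA
t=4: BBBB
t=5: AAAA
t=6: BBBBBBBB
t=7: AAAAAAAA
t=8: BBBBBBBBBBBBBBBB
t=9: AAAAAAAAAAAAAAAA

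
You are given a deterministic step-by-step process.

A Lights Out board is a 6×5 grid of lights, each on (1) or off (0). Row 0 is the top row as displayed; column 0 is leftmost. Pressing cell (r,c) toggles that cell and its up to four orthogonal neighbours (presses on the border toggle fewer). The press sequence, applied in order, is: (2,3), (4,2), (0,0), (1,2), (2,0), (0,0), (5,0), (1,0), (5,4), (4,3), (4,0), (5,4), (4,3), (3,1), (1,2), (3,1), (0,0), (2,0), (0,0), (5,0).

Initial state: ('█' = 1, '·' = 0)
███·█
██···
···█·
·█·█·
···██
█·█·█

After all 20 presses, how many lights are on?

14

[0] ███·█
██···
···█·
·█·█·
···██
█·█·█
[1] ███·█
██·█·
··█·█
·█···
···██
█·█·█
[2] ███·█
██·█·
··█·█
·██··
·██·█
█···█
[3] ··█·█
·█·█·
··█·█
·██··
·██·█
█···█
[4] ····█
··█··
····█
·██··
·██·█
█···█
[5] ····█
█·█··
██··█
███··
·██·█
█···█
[6] ██··█
··█··
██··█
███··
·██·█
█···█
[7] ██··█
··█··
██··█
███··
███·█
·█··█
[8] ·█··█
███··
·█··█
███··
███·█
·█··█
[9] ·█··█
███··
·█··█
███··
███··
·█·█·
[10] ·█··█
███··
·█··█
████·
██·██
·█···
[11] ·█··█
███··
·█··█
·███·
···██
██···
[12] ·█··█
███··
·█··█
·███·
···█·
██·██
[13] ·█··█
███··
·█··█
·██··
··█·█
██··█
[14] ·█··█
███··
····█
█····
·██·█
██··█
[15] ·██·█
█··█·
··█·█
█····
·██·█
██··█
[16] ·██·█
█··█·
·██·█
·██··
··█·█
██··█
[17] █·█·█
···█·
·██·█
·██··
··█·█
██··█
[18] █·█·█
█··█·
█·█·█
███··
··█·█
██··█
[19] ·██·█
···█·
█·█·█
███··
··█·█
██··█
[20] ·██·█
···█·
█·█·█
███··
█·█·█
····█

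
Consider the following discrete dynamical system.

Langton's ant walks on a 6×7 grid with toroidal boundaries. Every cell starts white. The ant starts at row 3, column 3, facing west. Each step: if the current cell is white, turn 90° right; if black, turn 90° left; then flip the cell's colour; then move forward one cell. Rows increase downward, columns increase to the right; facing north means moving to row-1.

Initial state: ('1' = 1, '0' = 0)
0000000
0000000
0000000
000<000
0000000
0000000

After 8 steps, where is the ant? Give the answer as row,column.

step 0: 0000000
0000000
0000000
000<000
0000000
0000000
step 1: 0000000
0000000
000^000
0001000
0000000
0000000
step 2: 0000000
0000000
0001>00
0001000
0000000
0000000
step 3: 0000000
0000000
0001100
0001v00
0000000
0000000
step 4: 0000000
0000000
0001100
000<100
0000000
0000000
step 5: 0000000
0000000
0001100
0000100
000v000
0000000
step 6: 0000000
0000000
0001100
0000100
00<1000
0000000
step 7: 0000000
0000000
0001100
00^0100
0011000
0000000
step 8: 0000000
0000000
0001100
001>100
0011000
0000000

3,3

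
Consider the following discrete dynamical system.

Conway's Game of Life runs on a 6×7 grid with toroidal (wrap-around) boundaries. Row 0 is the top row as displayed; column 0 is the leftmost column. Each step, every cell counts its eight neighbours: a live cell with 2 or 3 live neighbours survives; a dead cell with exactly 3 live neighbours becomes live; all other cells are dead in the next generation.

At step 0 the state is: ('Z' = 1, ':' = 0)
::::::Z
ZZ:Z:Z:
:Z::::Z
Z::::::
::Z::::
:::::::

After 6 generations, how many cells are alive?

k=0  ::::::Z
ZZ:Z:Z:
:Z::::Z
Z::::::
::Z::::
:::::::
k=1  Z:::::Z
:ZZ::Z:
:ZZ:::Z
ZZ:::::
:::::::
:::::::
k=2  ZZ::::Z
::Z::Z:
::::::Z
ZZZ::::
:::::::
:::::::
k=3  ZZ::::Z
:Z:::Z:
Z:Z:::Z
ZZ:::::
:Z:::::
Z::::::
k=4  :Z::::Z
::Z::Z:
::Z:::Z
::Z:::Z
:Z:::::
::::::Z
k=5  Z::::ZZ
ZZZ::ZZ
:ZZZ:ZZ
ZZZ::::
Z::::::
:::::::
k=6  :::::Z:
:::Z:::
:::ZZZ:
:::Z:::
Z::::::
Z::::::

8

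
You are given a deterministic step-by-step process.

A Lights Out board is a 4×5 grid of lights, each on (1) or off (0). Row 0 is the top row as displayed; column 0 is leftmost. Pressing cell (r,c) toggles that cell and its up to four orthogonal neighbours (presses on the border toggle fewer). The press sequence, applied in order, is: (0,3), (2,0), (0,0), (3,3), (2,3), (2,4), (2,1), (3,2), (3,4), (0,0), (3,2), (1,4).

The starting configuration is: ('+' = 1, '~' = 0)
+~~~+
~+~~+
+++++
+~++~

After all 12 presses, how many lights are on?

13

k=0  +~~~+
~+~~+
+++++
+~++~
k=1  +~++~
~+~++
+++++
+~++~
k=2  +~++~
++~++
~~+++
~~++~
k=3  ~+++~
~+~++
~~+++
~~++~
k=4  ~+++~
~+~++
~~+~+
~~~~+
k=5  ~+++~
~+~~+
~~~+~
~~~++
k=6  ~+++~
~+~~~
~~~~+
~~~+~
k=7  ~+++~
~~~~~
+++~+
~+~+~
k=8  ~+++~
~~~~~
++~~+
~~+~~
k=9  ~+++~
~~~~~
++~~~
~~+++
k=10  +~++~
+~~~~
++~~~
~~+++
k=11  +~++~
+~~~~
+++~~
~+~~+
k=12  +~+++
+~~++
+++~+
~+~~+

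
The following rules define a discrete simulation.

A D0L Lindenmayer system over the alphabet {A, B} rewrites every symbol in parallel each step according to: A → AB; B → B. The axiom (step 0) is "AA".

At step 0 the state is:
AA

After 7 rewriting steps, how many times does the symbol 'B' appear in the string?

14

k=0  AA
k=1  ABAB
k=2  ABBABB
k=3  ABBBABBB
k=4  ABBBBABBBB
k=5  ABBBBBABBBBB
k=6  ABBBBBBABBBBBB
k=7  ABBBBBBBABBBBBBB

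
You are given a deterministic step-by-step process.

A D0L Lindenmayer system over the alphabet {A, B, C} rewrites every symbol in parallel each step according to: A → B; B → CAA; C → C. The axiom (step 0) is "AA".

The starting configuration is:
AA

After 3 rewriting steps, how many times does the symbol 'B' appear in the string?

0) AA
1) BB
2) CAACAA
3) CBBCBB

4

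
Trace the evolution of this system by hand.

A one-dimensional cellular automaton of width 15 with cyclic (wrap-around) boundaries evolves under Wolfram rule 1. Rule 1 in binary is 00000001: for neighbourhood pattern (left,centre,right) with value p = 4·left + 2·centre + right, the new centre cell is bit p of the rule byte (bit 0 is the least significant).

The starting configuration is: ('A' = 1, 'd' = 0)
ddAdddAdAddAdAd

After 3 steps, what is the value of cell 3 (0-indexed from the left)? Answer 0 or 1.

t=0: ddAdddAdAddAdAd
t=1: AdddAdddddddddd
t=2: ddAdddAAAAAAAAd
t=3: AdddAdddddddddd

0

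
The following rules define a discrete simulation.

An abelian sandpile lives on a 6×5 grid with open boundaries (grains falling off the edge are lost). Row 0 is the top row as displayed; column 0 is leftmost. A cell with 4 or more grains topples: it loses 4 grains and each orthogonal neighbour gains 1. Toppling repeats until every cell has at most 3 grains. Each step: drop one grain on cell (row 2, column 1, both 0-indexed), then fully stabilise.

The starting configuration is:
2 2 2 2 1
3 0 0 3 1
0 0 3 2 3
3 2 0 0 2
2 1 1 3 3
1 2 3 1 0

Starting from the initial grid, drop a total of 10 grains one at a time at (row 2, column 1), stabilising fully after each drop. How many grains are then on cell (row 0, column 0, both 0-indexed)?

3

k=0  2 2 2 2 1
3 0 0 3 1
0 0 3 2 3
3 2 0 0 2
2 1 1 3 3
1 2 3 1 0
k=1  2 2 2 2 1
3 0 0 3 1
0 1 3 2 3
3 2 0 0 2
2 1 1 3 3
1 2 3 1 0
k=2  2 2 2 2 1
3 0 0 3 1
0 2 3 2 3
3 2 0 0 2
2 1 1 3 3
1 2 3 1 0
k=3  2 2 2 2 1
3 0 0 3 1
0 3 3 2 3
3 2 0 0 2
2 1 1 3 3
1 2 3 1 0
k=4  2 2 2 2 1
3 1 1 3 1
1 1 0 3 3
3 3 1 0 2
2 1 1 3 3
1 2 3 1 0
k=5  2 2 2 2 1
3 1 1 3 1
1 2 0 3 3
3 3 1 0 2
2 1 1 3 3
1 2 3 1 0
k=6  2 2 2 2 1
3 1 1 3 1
1 3 0 3 3
3 3 1 0 2
2 1 1 3 3
1 2 3 1 0
k=7  2 2 2 2 1
3 2 1 3 1
3 1 1 3 3
0 1 2 0 2
3 2 1 3 3
1 2 3 1 0
k=8  2 2 2 2 1
3 2 1 3 1
3 2 1 3 3
0 1 2 0 2
3 2 1 3 3
1 2 3 1 0
k=9  2 2 2 2 1
3 2 1 3 1
3 3 1 3 3
0 1 2 0 2
3 2 1 3 3
1 2 3 1 0
k=10  3 3 2 2 1
1 0 2 3 1
1 2 2 3 3
1 2 2 0 2
3 2 1 3 3
1 2 3 1 0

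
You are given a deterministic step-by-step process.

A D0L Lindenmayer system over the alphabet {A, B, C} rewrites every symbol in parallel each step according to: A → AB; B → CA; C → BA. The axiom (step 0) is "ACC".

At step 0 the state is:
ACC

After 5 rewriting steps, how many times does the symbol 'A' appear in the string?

k=0  ACC
k=1  ABBABA
k=2  ABCACAABCAAB
k=3  ABCABAABBAABABCABAABABCA
k=4  ABCABAABCAABABCACAABABCAABCABAABCAABABCAABCABAAB
k=5  ABCABAABCAABABCABAABABCAABCABAABBAABABCAABCABAABABCABAABCAABABCABAABABCAABCABAABABCABAABCAABABCA

48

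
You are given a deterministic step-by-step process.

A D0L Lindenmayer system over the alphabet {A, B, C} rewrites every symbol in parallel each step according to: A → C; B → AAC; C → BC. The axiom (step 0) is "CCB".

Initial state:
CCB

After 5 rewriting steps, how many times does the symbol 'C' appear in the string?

55

t=0: CCB
t=1: BCBCAAC
t=2: AACBCAACBCCCBC
t=3: CCBCAACBCCCBCAACBCBCBCAACBC
t=4: BCBCAACBCCCBCAACBCBCBCAACBCCCBCAACBCAACBCAACBCCCBCAACBC
t=5: AACBCAACBCCCBCAACBCBCBCAACBCCCBCAACBCAACBCAACBCCCBCAACBCBCBCAACBCCCBCAACBCCCBCAACBCCCBCAACBCBCBCAACBCCCBCAACBC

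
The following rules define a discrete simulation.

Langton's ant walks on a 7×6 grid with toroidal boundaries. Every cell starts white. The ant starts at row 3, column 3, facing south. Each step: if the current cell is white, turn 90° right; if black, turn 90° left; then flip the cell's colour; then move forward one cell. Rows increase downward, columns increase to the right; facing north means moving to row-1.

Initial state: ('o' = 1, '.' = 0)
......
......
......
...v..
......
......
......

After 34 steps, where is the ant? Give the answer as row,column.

gen 0: ......
......
......
...v..
......
......
......
gen 1: ......
......
......
..<o..
......
......
......
gen 2: ......
......
..^...
..oo..
......
......
......
gen 3: ......
......
..o>..
..oo..
......
......
......
gen 4: ......
......
..oo..
..ov..
......
......
......
gen 5: ......
......
..oo..
..o.>.
......
......
......
gen 6: ......
......
..oo..
..o.o.
....v.
......
......
gen 7: ......
......
..oo..
..o.o.
...<o.
......
......
gen 8: ......
......
..oo..
..o^o.
...oo.
......
......
gen 9: ......
......
..oo..
..oo>.
...oo.
......
......
gen 10: ......
......
..oo^.
..oo..
...oo.
......
......
gen 11: ......
......
..ooo>
..oo..
...oo.
......
......
gen 12: ......
......
..oooo
..oo.v
...oo.
......
......
gen 13: ......
......
..oooo
..oo<o
...oo.
......
......
gen 14: ......
......
..oo^o
..oooo
...oo.
......
......
gen 15: ......
......
..o<.o
..oooo
...oo.
......
......
gen 16: ......
......
..o..o
..ovoo
...oo.
......
......
gen 17: ......
......
..o..o
..o.>o
...oo.
......
......
gen 18: ......
......
..o.^o
..o..o
...oo.
......
......
gen 19: ......
......
..o.o>
..o..o
...oo.
......
......
gen 20: ......
.....^
..o.o.
..o..o
...oo.
......
......
gen 21: ......
>....o
..o.o.
..o..o
...oo.
......
......
gen 22: ......
o....o
v.o.o.
..o..o
...oo.
......
......
gen 23: ......
o....o
o.o.o<
..o..o
...oo.
......
......
gen 24: ......
o....^
o.o.oo
..o..o
...oo.
......
......
gen 25: ......
o...<.
o.o.oo
..o..o
...oo.
......
......
gen 26: ....^.
o...o.
o.o.oo
..o..o
...oo.
......
......
gen 27: ....o>
o...o.
o.o.oo
..o..o
...oo.
......
......
gen 28: ....oo
o...ov
o.o.oo
..o..o
...oo.
......
......
gen 29: ....oo
o...<o
o.o.oo
..o..o
...oo.
......
......
gen 30: ....oo
o....o
o.o.vo
..o..o
...oo.
......
......
gen 31: ....oo
o....o
o.o..>
..o..o
...oo.
......
......
gen 32: ....oo
o....^
o.o...
..o..o
...oo.
......
......
gen 33: ....oo
o...<.
o.o...
..o..o
...oo.
......
......
gen 34: ....^o
o...o.
o.o...
..o..o
...oo.
......
......

0,4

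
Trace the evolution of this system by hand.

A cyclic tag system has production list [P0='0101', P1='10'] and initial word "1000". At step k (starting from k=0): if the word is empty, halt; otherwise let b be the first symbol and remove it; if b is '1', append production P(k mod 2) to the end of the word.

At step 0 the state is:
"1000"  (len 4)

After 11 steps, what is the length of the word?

0) "1000"  (len 4)
1) "0000101"  (len 7)
2) "000101"  (len 6)
3) "00101"  (len 5)
4) "0101"  (len 4)
5) "101"  (len 3)
6) "0110"  (len 4)
7) "110"  (len 3)
8) "1010"  (len 4)
9) "0100101"  (len 7)
10) "100101"  (len 6)
11) "001010101"  (len 9)

9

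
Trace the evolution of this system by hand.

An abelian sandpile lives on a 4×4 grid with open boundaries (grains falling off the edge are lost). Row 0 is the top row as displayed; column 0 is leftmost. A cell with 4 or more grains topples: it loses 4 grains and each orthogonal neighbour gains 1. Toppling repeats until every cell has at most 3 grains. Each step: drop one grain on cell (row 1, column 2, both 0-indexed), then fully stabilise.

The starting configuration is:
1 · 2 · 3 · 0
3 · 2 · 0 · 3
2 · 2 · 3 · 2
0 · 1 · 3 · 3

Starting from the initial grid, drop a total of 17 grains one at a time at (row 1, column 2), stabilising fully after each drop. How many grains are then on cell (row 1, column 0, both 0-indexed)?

0

[0] 1 · 2 · 3 · 0
3 · 2 · 0 · 3
2 · 2 · 3 · 2
0 · 1 · 3 · 3
[1] 1 · 2 · 3 · 0
3 · 2 · 1 · 3
2 · 2 · 3 · 2
0 · 1 · 3 · 3
[2] 1 · 2 · 3 · 0
3 · 2 · 2 · 3
2 · 2 · 3 · 2
0 · 1 · 3 · 3
[3] 1 · 2 · 3 · 0
3 · 2 · 3 · 3
2 · 2 · 3 · 2
0 · 1 · 3 · 3
[4] 1 · 3 · 0 · 2
3 · 3 · 3 · 1
2 · 3 · 2 · 1
0 · 2 · 1 · 1
[5] 3 · 0 · 2 · 2
1 · 3 · 2 · 2
0 · 2 · 0 · 2
1 · 3 · 2 · 1
[6] 3 · 0 · 2 · 2
1 · 3 · 3 · 2
0 · 2 · 0 · 2
1 · 3 · 2 · 1
[7] 3 · 1 · 3 · 2
2 · 0 · 1 · 3
0 · 3 · 1 · 2
1 · 3 · 2 · 1
[8] 3 · 1 · 3 · 2
2 · 0 · 2 · 3
0 · 3 · 1 · 2
1 · 3 · 2 · 1
[9] 3 · 1 · 3 · 2
2 · 0 · 3 · 3
0 · 3 · 1 · 2
1 · 3 · 2 · 1
[10] 3 · 2 · 1 · 0
2 · 1 · 2 · 1
0 · 3 · 2 · 3
1 · 3 · 2 · 1
[11] 3 · 2 · 1 · 0
2 · 1 · 3 · 1
0 · 3 · 2 · 3
1 · 3 · 2 · 1
[12] 3 · 2 · 2 · 0
2 · 2 · 0 · 2
0 · 3 · 3 · 3
1 · 3 · 2 · 1
[13] 3 · 2 · 2 · 0
2 · 2 · 1 · 2
0 · 3 · 3 · 3
1 · 3 · 2 · 1
[14] 3 · 2 · 2 · 0
2 · 2 · 2 · 2
0 · 3 · 3 · 3
1 · 3 · 2 · 1
[15] 3 · 2 · 2 · 0
2 · 2 · 3 · 2
0 · 3 · 3 · 3
1 · 3 · 2 · 1
[16] 3 · 3 · 3 · 1
3 · 0 · 3 · 0
1 · 2 · 3 · 1
2 · 1 · 0 · 3
[17] 1 · 1 · 1 · 2
0 · 3 · 2 · 1
2 · 3 · 0 · 2
2 · 1 · 1 · 3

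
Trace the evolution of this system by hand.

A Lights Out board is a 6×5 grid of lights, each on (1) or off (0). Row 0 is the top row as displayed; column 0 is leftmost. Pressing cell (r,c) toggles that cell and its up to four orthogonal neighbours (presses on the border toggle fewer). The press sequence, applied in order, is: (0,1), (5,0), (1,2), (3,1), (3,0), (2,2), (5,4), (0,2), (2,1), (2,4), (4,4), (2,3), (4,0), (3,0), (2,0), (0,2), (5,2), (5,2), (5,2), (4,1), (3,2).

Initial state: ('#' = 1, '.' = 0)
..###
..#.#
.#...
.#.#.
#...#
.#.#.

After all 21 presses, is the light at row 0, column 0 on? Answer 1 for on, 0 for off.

[0] ..###
..#.#
.#...
.#.#.
#...#
.#.#.
[1] ##.##
.##.#
.#...
.#.#.
#...#
.#.#.
[2] ##.##
.##.#
.#...
.#.#.
....#
#..#.
[3] #####
...##
.##..
.#.#.
....#
#..#.
[4] #####
...##
..#..
#.##.
.#..#
#..#.
[5] #####
...##
#.#..
.###.
##..#
#..#.
[6] #####
..###
##.#.
.#.#.
##..#
#..#.
[7] #####
..###
##.#.
.#.#.
##...
#...#
[8] #...#
...##
##.#.
.#.#.
##...
#...#
[9] #...#
.#.##
..##.
...#.
##...
#...#
[10] #...#
.#.#.
..#.#
...##
##...
#...#
[11] #...#
.#.#.
..#.#
...#.
##.##
#....
[12] #...#
.#...
...#.
.....
##.##
#....
[13] #...#
.#...
...#.
#....
...##
.....
[14] #...#
.#...
#..#.
.#...
#..##
.....
[15] #...#
##...
.#.#.
##...
#..##
.....
[16] #####
###..
.#.#.
##...
#..##
.....
[17] #####
###..
.#.#.
##...
#.###
.###.
[18] #####
###..
.#.#.
##...
#..##
.....
[19] #####
###..
.#.#.
##...
#.###
.###.
[20] #####
###..
.#.#.
#....
.#.##
..##.
[21] #####
###..
.###.
####.
.####
..##.

1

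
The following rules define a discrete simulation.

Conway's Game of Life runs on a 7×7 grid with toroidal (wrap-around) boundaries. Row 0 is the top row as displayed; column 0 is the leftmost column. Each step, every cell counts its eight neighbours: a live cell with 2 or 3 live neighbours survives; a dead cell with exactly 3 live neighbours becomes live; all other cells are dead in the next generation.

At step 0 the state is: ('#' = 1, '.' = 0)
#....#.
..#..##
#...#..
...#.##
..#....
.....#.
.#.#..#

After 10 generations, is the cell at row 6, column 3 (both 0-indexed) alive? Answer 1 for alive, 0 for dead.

0) #....#.
..#..##
#...#..
...#.##
..#....
.....#.
.#.#..#
1) ###.##.
##..##.
#..##..
...####
....###
..#....
#...###
2) ..#....
.......
###....
#......
......#
#..#...
#.#.#..
3) .#.#...
..#....
##.....
#.....#
#.....#
##.#..#
..#....
4) .#.#...
#.#....
##....#
.......
.....#.
.##...#
...#...
5) .#.#...
..#...#
##....#
#.....#
.......
..#....
##.#...
6) .#.#...
..#...#
.#...#.
.#....#
.......
.##....
##.#...
7) .#.#...
###....
.##..##
#......
###....
###....
#..#...
8) ...#...
...#..#
..#...#
.......
..#...#
...#..#
#..#...
9) ..###..
..##...
.......
.......
.......
#.##..#
..###..
10) .#.....
..#.#..
.......
.......
.......
.##.#..
.....#.

0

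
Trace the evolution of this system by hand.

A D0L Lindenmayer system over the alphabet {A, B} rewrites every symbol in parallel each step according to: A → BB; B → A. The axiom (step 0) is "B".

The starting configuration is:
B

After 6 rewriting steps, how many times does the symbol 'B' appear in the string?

step 0: B
step 1: A
step 2: BB
step 3: AA
step 4: BBBB
step 5: AAAA
step 6: BBBBBBBB

8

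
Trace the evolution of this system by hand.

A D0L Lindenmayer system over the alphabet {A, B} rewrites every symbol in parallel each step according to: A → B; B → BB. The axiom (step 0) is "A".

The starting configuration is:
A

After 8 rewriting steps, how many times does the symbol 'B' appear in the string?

k=0  A
k=1  B
k=2  BB
k=3  BBBB
k=4  BBBBBBBB
k=5  BBBBBBBBBBBBBBBB
k=6  BBBBBBBBBBBBBBBBBBBBBBBBBBBBBBBB
k=7  BBBBBBBBBBBBBBBBBBBBBBBBBBBBBBBBBBBBBBBBBBBBBBBBBBBBBBBBBBBBBBBB
k=8  BBBBBBBBBBBBBBBBBBBBBBBBBBBBBBBBBBBBBBBBBBBBBBBBBBBBBBBBBB…BBBBBBBBBBBBBBBBBBBBBBBBBBBBBBBBBBBBBBBBBBBBBBBBBBBBBBBBBB  (len 128)

128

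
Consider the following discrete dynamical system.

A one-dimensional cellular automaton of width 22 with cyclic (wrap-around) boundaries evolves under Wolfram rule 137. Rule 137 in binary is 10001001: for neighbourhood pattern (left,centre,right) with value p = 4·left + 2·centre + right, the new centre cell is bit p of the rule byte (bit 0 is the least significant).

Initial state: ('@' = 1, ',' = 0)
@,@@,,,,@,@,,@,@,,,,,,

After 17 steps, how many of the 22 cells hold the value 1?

[0] @,@@,,,,@,@,,@,@,,,,,,
[1] ,,@,,@@,,,,,,,,,,@@@@,
[2] @,,,,@,,@@@@@@@@,@@@,,
[3] ,,@@,,,,@@@@@@@,,@@,,,
[4] @,@,,@@,@@@@@@,,,@,,@@
[5] ,,,,,@,,@@@@@,,@,,,,@@
[6] ,@@@,,,,@@@@,,,,,@@,@,
[7] ,@@,,@@,@@@,,@@@,@,,,,
[8] ,@,,,@,,@@,,,@@,,,,@@@
[9] ,,,@,,,,@,,@,@,,@@,@@,
[10] @@,,,@@,,,,,,,,,@,,@,,
[11] @,,@,@,,@@@@@@@,,,,,,,
[12] ,,,,,,,,@@@@@@,,@@@@@,
[13] @@@@@@@,@@@@@,,,@@@@,,
[14] @@@@@@,,@@@@,,@,@@@,,,
[15] @@@@@,,,@@@,,,,,@@,,@,
[16] @@@@,,@,@@,,@@@,@,,,,,
[17] @@@,,,,,@,,,@@,,,,@@@,

9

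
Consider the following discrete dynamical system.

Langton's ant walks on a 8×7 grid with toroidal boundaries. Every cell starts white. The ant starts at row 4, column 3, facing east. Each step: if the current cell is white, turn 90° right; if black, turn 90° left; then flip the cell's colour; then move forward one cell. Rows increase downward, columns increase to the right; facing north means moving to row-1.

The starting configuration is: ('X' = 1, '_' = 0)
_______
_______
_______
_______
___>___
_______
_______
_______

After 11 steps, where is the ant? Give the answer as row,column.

0) _______
_______
_______
_______
___>___
_______
_______
_______
1) _______
_______
_______
_______
___X___
___v___
_______
_______
2) _______
_______
_______
_______
___X___
__<X___
_______
_______
3) _______
_______
_______
_______
__^X___
__XX___
_______
_______
4) _______
_______
_______
_______
__X>___
__XX___
_______
_______
5) _______
_______
_______
___^___
__X____
__XX___
_______
_______
6) _______
_______
_______
___X>__
__X____
__XX___
_______
_______
7) _______
_______
_______
___XX__
__X_v__
__XX___
_______
_______
8) _______
_______
_______
___XX__
__X<X__
__XX___
_______
_______
9) _______
_______
_______
___^X__
__XXX__
__XX___
_______
_______
10) _______
_______
_______
__<_X__
__XXX__
__XX___
_______
_______
11) _______
_______
__^____
__X_X__
__XXX__
__XX___
_______
_______

2,2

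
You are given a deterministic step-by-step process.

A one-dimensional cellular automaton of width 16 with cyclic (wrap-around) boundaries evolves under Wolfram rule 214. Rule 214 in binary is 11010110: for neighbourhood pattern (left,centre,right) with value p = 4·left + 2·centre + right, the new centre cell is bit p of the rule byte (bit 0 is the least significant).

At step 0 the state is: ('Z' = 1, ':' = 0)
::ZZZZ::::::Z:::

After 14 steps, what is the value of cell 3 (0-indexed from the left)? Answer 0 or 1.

1

0) ::ZZZZ::::::Z:::
1) :Z:ZZZZ::::ZZZ::
2) ZZ::ZZZZ::Z:ZZZ:
3) :ZZZ:ZZZZZZ::ZZ:
4) Z:ZZ::ZZZZZZZ:ZZ
5) Z::ZZZ:ZZZZZZ::Z
6) ZZZ:ZZ::ZZZZZZZ:
7) :ZZ::ZZZ:ZZZZZZ:
8) Z:ZZZ:ZZ::ZZZZZZ
9) Z::ZZ::ZZZ:ZZZZZ
10) ZZZ:ZZZ:ZZ::ZZZZ
11) ZZZ::ZZ::ZZZ:ZZZ
12) ZZZZZ:ZZZ:ZZ::ZZ
13) ZZZZZ::ZZ::ZZZ:Z
14) ZZZZZZZ:ZZZ:ZZ::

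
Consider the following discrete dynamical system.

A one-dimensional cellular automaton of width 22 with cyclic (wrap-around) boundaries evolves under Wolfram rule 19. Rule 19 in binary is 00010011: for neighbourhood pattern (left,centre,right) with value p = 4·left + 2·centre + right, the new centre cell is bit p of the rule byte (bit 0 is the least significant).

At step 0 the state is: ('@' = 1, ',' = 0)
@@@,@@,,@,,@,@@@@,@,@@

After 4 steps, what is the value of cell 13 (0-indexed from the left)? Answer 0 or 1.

1

0) @@@,@@,,@,,@,@@@@,@,@@
1) ,,,,,,@@,@@,,,,,,,,,,,
2) @@@@@@,,,,,@@@@@@@@@@@
3) ,,,,,,@@@@@,,,,,,,,,,,
4) @@@@@@,,,,,@@@@@@@@@@@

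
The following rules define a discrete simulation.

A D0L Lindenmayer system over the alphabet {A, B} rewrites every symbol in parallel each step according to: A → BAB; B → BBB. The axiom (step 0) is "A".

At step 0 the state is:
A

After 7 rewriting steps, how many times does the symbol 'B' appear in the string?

t=0: A
t=1: BAB
t=2: BBBBABBBB
t=3: BBBBBBBBBBBBBABBBBBBBBBBBBB
t=4: BBBBBBBBBBBBBBBBBBBBBBBBBBBBBBBBBBBBBBBBABBBBBBBBBBBBBBBBBBBBBBBBBBBBBBBBBBBBBBBB
t=5: BBBBBBBBBBBBBBBBBBBBBBBBBBBBBBBBBBBBBBBBBBBBBBBBBBBBBBBBBB…BBBBBBBBBBBBBBBBBBBBBBBBBBBBBBBBBBBBBBBBBBBBBBBBBBBBBBBBBB  (len 243)
t=6: BBBBBBBBBBBBBBBBBBBBBBBBBBBBBBBBBBBBBBBBBBBBBBBBBBBBBBBBBB…BBBBBBBBBBBBBBBBBBBBBBBBBBBBBBBBBBBBBBBBBBBBBBBBBBBBBBBBBB  (len 729)
t=7: BBBBBBBBBBBBBBBBBBBBBBBBBBBBBBBBBBBBBBBBBBBBBBBBBBBBBBBBBB…BBBBBBBBBBBBBBBBBBBBBBBBBBBBBBBBBBBBBBBBBBBBBBBBBBBBBBBBBB  (len 2187)

2186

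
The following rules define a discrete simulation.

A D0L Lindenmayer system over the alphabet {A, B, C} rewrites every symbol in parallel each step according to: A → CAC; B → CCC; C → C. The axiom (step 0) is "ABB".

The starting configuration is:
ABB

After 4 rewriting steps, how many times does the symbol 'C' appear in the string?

14

step 0: ABB
step 1: CACCCCCCC
step 2: CCACCCCCCCC
step 3: CCCACCCCCCCCC
step 4: CCCCACCCCCCCCCC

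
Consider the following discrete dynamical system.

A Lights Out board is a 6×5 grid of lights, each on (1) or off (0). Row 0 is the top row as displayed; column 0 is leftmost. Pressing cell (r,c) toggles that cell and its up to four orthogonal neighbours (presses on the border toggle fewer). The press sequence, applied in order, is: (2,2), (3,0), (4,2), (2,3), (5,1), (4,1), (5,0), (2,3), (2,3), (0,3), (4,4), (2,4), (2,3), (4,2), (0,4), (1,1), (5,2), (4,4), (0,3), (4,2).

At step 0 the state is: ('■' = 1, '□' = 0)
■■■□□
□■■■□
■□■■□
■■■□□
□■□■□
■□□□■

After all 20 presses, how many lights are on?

step 0: ■■■□□
□■■■□
■□■■□
■■■□□
□■□■□
■□□□■
step 1: ■■■□□
□■□■□
■■□□□
■■□□□
□■□■□
■□□□■
step 2: ■■■□□
□■□■□
□■□□□
□□□□□
■■□■□
■□□□■
step 3: ■■■□□
□■□■□
□■□□□
□□■□□
■□■□□
■□■□■
step 4: ■■■□□
□■□□□
□■■■■
□□■■□
■□■□□
■□■□■
step 5: ■■■□□
□■□□□
□■■■■
□□■■□
■■■□□
□■□□■
step 6: ■■■□□
□■□□□
□■■■■
□■■■□
□□□□□
□□□□■
step 7: ■■■□□
□■□□□
□■■■■
□■■■□
■□□□□
■■□□■
step 8: ■■■□□
□■□■□
□■□□□
□■■□□
■□□□□
■■□□■
step 9: ■■■□□
□■□□□
□■■■■
□■■■□
■□□□□
■■□□■
step 10: ■■□■■
□■□■□
□■■■■
□■■■□
■□□□□
■■□□■
step 11: ■■□■■
□■□■□
□■■■■
□■■■■
■□□■■
■■□□□
step 12: ■■□■■
□■□■■
□■■□□
□■■■□
■□□■■
■■□□□
step 13: ■■□■■
□■□□■
□■□■■
□■■□□
■□□■■
■■□□□
step 14: ■■□■■
□■□□■
□■□■■
□■□□□
■■■□■
■■■□□
step 15: ■■□□□
□■□□□
□■□■■
□■□□□
■■■□■
■■■□□
step 16: ■□□□□
■□■□□
□□□■■
□■□□□
■■■□■
■■■□□
step 17: ■□□□□
■□■□□
□□□■■
□■□□□
■■□□■
■□□■□
step 18: ■□□□□
■□■□□
□□□■■
□■□□■
■■□■□
■□□■■
step 19: ■□■■■
■□■■□
□□□■■
□■□□■
■■□■□
■□□■■
step 20: ■□■■■
■□■■□
□□□■■
□■■□■
■□■□□
■□■■■

18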